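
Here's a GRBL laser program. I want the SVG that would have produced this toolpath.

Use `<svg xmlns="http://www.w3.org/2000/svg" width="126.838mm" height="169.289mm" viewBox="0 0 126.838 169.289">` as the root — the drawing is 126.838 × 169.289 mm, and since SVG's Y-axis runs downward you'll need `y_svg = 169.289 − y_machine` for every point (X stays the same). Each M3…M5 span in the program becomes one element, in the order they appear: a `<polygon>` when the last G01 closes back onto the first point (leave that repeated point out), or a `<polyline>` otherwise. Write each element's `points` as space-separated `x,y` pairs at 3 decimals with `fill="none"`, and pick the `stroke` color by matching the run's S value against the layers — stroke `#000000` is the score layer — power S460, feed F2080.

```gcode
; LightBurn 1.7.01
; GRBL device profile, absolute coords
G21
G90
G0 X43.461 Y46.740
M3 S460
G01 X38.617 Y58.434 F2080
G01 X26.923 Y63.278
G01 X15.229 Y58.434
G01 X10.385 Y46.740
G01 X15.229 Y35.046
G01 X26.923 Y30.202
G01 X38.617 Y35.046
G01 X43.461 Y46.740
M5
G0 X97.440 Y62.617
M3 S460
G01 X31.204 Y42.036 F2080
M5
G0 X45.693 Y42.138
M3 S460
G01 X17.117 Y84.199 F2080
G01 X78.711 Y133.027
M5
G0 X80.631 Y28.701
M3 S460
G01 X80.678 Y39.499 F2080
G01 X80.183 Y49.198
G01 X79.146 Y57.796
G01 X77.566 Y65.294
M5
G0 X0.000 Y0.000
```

y_svg = 169.289 − y_m. Every run uses S460, so all elements get stroke `#000000` (score).

[1] closed run; points: 43.461,122.549 38.617,110.855 26.923,106.011 15.229,110.855 10.385,122.549 15.229,134.243 26.923,139.087 38.617,134.243

[2] open run; points: 97.440,106.672 31.204,127.253

[3] open run; points: 45.693,127.151 17.117,85.090 78.711,36.262

[4] open run; points: 80.631,140.588 80.678,129.790 80.183,120.091 79.146,111.493 77.566,103.995

<svg xmlns="http://www.w3.org/2000/svg" width="126.838mm" height="169.289mm" viewBox="0 0 126.838 169.289">
  <polygon points="43.461,122.549 38.617,110.855 26.923,106.011 15.229,110.855 10.385,122.549 15.229,134.243 26.923,139.087 38.617,134.243" fill="none" stroke="#000000"/>
  <polyline points="97.440,106.672 31.204,127.253" fill="none" stroke="#000000"/>
  <polyline points="45.693,127.151 17.117,85.090 78.711,36.262" fill="none" stroke="#000000"/>
  <polyline points="80.631,140.588 80.678,129.790 80.183,120.091 79.146,111.493 77.566,103.995" fill="none" stroke="#000000"/>
</svg>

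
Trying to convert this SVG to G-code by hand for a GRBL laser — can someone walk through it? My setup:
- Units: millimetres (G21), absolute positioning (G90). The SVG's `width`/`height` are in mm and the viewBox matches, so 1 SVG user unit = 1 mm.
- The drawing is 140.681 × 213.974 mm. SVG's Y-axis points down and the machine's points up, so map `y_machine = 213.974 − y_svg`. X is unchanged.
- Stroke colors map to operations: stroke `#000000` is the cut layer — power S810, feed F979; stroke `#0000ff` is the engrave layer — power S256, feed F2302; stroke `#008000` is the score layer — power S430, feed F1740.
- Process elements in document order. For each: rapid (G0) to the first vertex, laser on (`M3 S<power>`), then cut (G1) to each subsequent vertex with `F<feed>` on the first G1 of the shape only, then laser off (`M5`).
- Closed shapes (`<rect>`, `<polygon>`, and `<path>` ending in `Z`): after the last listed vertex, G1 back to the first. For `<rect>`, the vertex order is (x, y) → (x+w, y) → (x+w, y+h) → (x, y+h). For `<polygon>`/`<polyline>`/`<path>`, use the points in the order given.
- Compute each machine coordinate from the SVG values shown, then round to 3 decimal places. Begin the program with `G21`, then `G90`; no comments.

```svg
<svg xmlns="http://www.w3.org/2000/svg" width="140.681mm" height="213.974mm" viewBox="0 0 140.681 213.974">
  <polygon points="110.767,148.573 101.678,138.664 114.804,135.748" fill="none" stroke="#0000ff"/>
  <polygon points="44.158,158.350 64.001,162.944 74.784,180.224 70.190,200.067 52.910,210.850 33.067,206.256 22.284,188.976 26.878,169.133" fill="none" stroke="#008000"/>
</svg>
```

G21
G90
G0 X110.767 Y65.401
M3 S256
G1 X101.678 Y75.310 F2302
G1 X114.804 Y78.226
G1 X110.767 Y65.401
M5
G0 X44.158 Y55.624
M3 S430
G1 X64.001 Y51.030 F1740
G1 X74.784 Y33.750
G1 X70.190 Y13.907
G1 X52.910 Y3.124
G1 X33.067 Y7.718
G1 X22.284 Y24.998
G1 X26.878 Y44.841
G1 X44.158 Y55.624
M5

Since the viewBox matches the mm dimensions, user units are millimetres directly. The only transform is the Y-flip y_m = 213.974 − y_svg.

Shape 1 is a regular polygon drawn with `<polygon>`. Its stroke #0000ff means engrave at S256, F2302. After flipping Y the toolpath is (110.767,65.401) → (101.678,75.310) → (114.804,78.226) → (110.767,65.401), returning to the start.

Shape 2 is a regular polygon drawn with `<polygon>`. Its stroke #008000 means score at S430, F1740. After flipping Y the toolpath is (44.158,55.624) → (64.001,51.030) → (74.784,33.750) → (70.190,13.907) → (52.910,3.124) → (33.067,7.718) → (22.284,24.998) → (26.878,44.841) → (44.158,55.624), returning to the start.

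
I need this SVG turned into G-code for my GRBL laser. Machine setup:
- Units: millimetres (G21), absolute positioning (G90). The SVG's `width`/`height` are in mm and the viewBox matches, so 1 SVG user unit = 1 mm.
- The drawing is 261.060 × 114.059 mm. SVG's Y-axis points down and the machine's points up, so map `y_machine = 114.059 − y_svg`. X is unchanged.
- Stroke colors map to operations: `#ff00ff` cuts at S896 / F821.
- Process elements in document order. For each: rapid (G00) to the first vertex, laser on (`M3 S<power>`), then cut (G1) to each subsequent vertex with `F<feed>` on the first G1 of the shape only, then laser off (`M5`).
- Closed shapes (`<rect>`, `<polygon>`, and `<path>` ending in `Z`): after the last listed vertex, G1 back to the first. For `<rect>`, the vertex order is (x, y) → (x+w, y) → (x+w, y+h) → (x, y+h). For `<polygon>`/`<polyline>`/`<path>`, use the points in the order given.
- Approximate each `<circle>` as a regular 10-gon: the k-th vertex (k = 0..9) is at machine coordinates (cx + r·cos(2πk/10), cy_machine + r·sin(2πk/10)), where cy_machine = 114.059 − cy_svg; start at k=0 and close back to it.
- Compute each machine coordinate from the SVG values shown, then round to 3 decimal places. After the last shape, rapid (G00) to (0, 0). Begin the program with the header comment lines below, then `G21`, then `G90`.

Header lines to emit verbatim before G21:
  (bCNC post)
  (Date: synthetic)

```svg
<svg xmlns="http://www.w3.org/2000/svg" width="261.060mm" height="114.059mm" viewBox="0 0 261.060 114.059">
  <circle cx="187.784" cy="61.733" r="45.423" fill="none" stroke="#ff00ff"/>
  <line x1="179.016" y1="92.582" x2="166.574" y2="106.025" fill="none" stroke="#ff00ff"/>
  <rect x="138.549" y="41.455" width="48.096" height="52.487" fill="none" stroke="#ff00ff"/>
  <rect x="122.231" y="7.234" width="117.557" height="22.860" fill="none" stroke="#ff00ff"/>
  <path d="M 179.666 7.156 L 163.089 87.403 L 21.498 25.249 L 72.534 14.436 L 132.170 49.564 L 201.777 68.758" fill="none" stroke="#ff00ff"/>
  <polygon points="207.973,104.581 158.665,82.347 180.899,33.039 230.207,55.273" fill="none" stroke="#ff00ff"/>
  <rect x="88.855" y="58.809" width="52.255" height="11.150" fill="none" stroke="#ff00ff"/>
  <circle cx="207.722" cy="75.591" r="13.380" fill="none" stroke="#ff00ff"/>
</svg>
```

Since the viewBox matches the mm dimensions, user units are millimetres directly. The only transform is the Y-flip y_m = 114.059 − y_svg.

Shape 1 is a circle drawn with `<circle>`. Its stroke #ff00ff means cut at S896, F821. After flipping Y the toolpath is (233.207,52.326) → (224.532,79.025) → (201.820,95.526) → (173.748,95.526) → (151.036,79.025) → (142.361,52.326) → (151.036,25.627) → (173.748,9.126) → (201.820,9.126) → (224.532,25.627) → (233.207,52.326), returning to the start.

Shape 2 is a line segment drawn with `<line>`. Its stroke #ff00ff means cut at S896, F821. After flipping Y the toolpath is (179.016,21.477) → (166.574,8.034).

Shape 3 is a rectangle drawn with `<rect>`. Its stroke #ff00ff means cut at S896, F821. After flipping Y the toolpath is (138.549,72.604) → (186.645,72.604) → (186.645,20.117) → (138.549,20.117) → (138.549,72.604), returning to the start.

Shape 4 is a rectangle drawn with `<rect>`. Its stroke #ff00ff means cut at S896, F821. After flipping Y the toolpath is (122.231,106.825) → (239.788,106.825) → (239.788,83.965) → (122.231,83.965) → (122.231,106.825), returning to the start.

Shape 5 is a open polyline drawn with `<path>`. Its stroke #ff00ff means cut at S896, F821. After flipping Y the toolpath is (179.666,106.903) → (163.089,26.656) → (21.498,88.810) → (72.534,99.623) → (132.170,64.495) → (201.777,45.301).

Shape 6 is a regular polygon drawn with `<polygon>`. Its stroke #ff00ff means cut at S896, F821. After flipping Y the toolpath is (207.973,9.478) → (158.665,31.712) → (180.899,81.020) → (230.207,58.786) → (207.973,9.478), returning to the start.

Shape 7 is a rectangle drawn with `<rect>`. Its stroke #ff00ff means cut at S896, F821. After flipping Y the toolpath is (88.855,55.250) → (141.110,55.250) → (141.110,44.100) → (88.855,44.100) → (88.855,55.250), returning to the start.

Shape 8 is a circle drawn with `<circle>`. Its stroke #ff00ff means cut at S896, F821. After flipping Y the toolpath is (221.102,38.468) → (218.547,46.333) → (211.857,51.193) → (203.587,51.193) → (196.897,46.333) → (194.342,38.468) → (196.897,30.603) → (203.587,25.743) → (211.857,25.743) → (218.547,30.603) → (221.102,38.468), returning to the start.

(bCNC post)
(Date: synthetic)
G21
G90
G00 X233.207 Y52.326
M3 S896
G1 X224.532 Y79.025 F821
G1 X201.820 Y95.526
G1 X173.748 Y95.526
G1 X151.036 Y79.025
G1 X142.361 Y52.326
G1 X151.036 Y25.627
G1 X173.748 Y9.126
G1 X201.820 Y9.126
G1 X224.532 Y25.627
G1 X233.207 Y52.326
M5
G00 X179.016 Y21.477
M3 S896
G1 X166.574 Y8.034 F821
M5
G00 X138.549 Y72.604
M3 S896
G1 X186.645 Y72.604 F821
G1 X186.645 Y20.117
G1 X138.549 Y20.117
G1 X138.549 Y72.604
M5
G00 X122.231 Y106.825
M3 S896
G1 X239.788 Y106.825 F821
G1 X239.788 Y83.965
G1 X122.231 Y83.965
G1 X122.231 Y106.825
M5
G00 X179.666 Y106.903
M3 S896
G1 X163.089 Y26.656 F821
G1 X21.498 Y88.810
G1 X72.534 Y99.623
G1 X132.170 Y64.495
G1 X201.777 Y45.301
M5
G00 X207.973 Y9.478
M3 S896
G1 X158.665 Y31.712 F821
G1 X180.899 Y81.020
G1 X230.207 Y58.786
G1 X207.973 Y9.478
M5
G00 X88.855 Y55.250
M3 S896
G1 X141.110 Y55.250 F821
G1 X141.110 Y44.100
G1 X88.855 Y44.100
G1 X88.855 Y55.250
M5
G00 X221.102 Y38.468
M3 S896
G1 X218.547 Y46.333 F821
G1 X211.857 Y51.193
G1 X203.587 Y51.193
G1 X196.897 Y46.333
G1 X194.342 Y38.468
G1 X196.897 Y30.603
G1 X203.587 Y25.743
G1 X211.857 Y25.743
G1 X218.547 Y30.603
G1 X221.102 Y38.468
M5
G00 X0.000 Y0.000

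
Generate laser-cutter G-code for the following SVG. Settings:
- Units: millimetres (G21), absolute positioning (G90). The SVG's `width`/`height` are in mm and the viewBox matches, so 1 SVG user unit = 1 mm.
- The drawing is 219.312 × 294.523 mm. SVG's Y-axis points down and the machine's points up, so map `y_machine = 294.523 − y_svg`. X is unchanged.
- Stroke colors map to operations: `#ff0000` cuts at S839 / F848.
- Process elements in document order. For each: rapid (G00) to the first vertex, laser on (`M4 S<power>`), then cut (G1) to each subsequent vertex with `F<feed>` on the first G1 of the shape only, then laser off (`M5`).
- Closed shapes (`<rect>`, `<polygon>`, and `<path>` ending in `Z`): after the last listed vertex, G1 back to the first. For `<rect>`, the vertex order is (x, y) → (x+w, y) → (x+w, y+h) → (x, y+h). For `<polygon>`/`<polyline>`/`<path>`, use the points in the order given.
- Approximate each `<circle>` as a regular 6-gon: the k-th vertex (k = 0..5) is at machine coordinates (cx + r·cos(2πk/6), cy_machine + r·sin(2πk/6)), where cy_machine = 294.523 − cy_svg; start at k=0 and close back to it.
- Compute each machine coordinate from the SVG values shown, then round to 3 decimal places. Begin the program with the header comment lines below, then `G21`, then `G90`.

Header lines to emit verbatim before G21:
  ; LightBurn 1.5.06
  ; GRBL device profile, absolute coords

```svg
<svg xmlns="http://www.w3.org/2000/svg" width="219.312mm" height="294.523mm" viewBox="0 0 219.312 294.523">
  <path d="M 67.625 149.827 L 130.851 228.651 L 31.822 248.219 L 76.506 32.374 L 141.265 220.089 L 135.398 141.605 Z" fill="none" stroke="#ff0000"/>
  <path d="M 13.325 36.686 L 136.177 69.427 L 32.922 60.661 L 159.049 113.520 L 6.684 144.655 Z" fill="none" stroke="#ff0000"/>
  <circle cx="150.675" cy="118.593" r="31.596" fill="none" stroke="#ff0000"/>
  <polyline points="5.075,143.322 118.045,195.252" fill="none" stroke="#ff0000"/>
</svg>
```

Since the viewBox matches the mm dimensions, user units are millimetres directly. The only transform is the Y-flip y_m = 294.523 − y_svg.

Shape 1 is a closed polygon drawn with `<path>`. Its stroke #ff0000 means cut at S839, F848. After flipping Y the toolpath is (67.625,144.696) → (130.851,65.872) → (31.822,46.304) → (76.506,262.149) → (141.265,74.434) → (135.398,152.918) → (67.625,144.696), returning to the start.

Shape 2 is a closed polygon drawn with `<path>`. Its stroke #ff0000 means cut at S839, F848. After flipping Y the toolpath is (13.325,257.837) → (136.177,225.096) → (32.922,233.862) → (159.049,181.003) → (6.684,149.868) → (13.325,257.837), returning to the start.

Shape 3 is a circle drawn with `<circle>`. Its stroke #ff0000 means cut at S839, F848. After flipping Y the toolpath is (182.271,175.930) → (166.473,203.293) → (134.877,203.293) → (119.079,175.930) → (134.877,148.567) → (166.473,148.567) → (182.271,175.930), returning to the start.

Shape 4 is a line segment drawn with `<polyline>`. Its stroke #ff0000 means cut at S839, F848. After flipping Y the toolpath is (5.075,151.201) → (118.045,99.271).

; LightBurn 1.5.06
; GRBL device profile, absolute coords
G21
G90
G00 X67.625 Y144.696
M4 S839
G1 X130.851 Y65.872 F848
G1 X31.822 Y46.304
G1 X76.506 Y262.149
G1 X141.265 Y74.434
G1 X135.398 Y152.918
G1 X67.625 Y144.696
M5
G00 X13.325 Y257.837
M4 S839
G1 X136.177 Y225.096 F848
G1 X32.922 Y233.862
G1 X159.049 Y181.003
G1 X6.684 Y149.868
G1 X13.325 Y257.837
M5
G00 X182.271 Y175.930
M4 S839
G1 X166.473 Y203.293 F848
G1 X134.877 Y203.293
G1 X119.079 Y175.930
G1 X134.877 Y148.567
G1 X166.473 Y148.567
G1 X182.271 Y175.930
M5
G00 X5.075 Y151.201
M4 S839
G1 X118.045 Y99.271 F848
M5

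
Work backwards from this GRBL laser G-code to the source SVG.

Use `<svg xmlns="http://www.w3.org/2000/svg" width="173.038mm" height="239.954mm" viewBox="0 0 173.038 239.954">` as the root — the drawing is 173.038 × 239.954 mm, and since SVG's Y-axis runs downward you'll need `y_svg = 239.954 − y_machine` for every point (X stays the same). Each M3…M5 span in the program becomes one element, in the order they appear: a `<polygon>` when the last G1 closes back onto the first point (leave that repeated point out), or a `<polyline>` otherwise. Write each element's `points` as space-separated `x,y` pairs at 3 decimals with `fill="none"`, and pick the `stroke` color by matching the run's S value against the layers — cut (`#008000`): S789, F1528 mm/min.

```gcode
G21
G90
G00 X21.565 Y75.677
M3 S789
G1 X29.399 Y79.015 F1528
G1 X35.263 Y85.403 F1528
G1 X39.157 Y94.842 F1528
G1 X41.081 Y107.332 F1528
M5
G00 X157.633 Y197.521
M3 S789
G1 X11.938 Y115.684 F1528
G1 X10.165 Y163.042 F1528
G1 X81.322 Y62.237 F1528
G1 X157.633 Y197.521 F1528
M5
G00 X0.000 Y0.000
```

y_svg = 239.954 − y_m. Every run uses S789, so all elements get stroke `#008000` (cut).

[1] open run; points: 21.565,164.277 29.399,160.939 35.263,154.551 39.157,145.112 41.081,132.622

[2] closed run; points: 157.633,42.433 11.938,124.270 10.165,76.912 81.322,177.717

<svg xmlns="http://www.w3.org/2000/svg" width="173.038mm" height="239.954mm" viewBox="0 0 173.038 239.954">
  <polyline points="21.565,164.277 29.399,160.939 35.263,154.551 39.157,145.112 41.081,132.622" fill="none" stroke="#008000"/>
  <polygon points="157.633,42.433 11.938,124.270 10.165,76.912 81.322,177.717" fill="none" stroke="#008000"/>
</svg>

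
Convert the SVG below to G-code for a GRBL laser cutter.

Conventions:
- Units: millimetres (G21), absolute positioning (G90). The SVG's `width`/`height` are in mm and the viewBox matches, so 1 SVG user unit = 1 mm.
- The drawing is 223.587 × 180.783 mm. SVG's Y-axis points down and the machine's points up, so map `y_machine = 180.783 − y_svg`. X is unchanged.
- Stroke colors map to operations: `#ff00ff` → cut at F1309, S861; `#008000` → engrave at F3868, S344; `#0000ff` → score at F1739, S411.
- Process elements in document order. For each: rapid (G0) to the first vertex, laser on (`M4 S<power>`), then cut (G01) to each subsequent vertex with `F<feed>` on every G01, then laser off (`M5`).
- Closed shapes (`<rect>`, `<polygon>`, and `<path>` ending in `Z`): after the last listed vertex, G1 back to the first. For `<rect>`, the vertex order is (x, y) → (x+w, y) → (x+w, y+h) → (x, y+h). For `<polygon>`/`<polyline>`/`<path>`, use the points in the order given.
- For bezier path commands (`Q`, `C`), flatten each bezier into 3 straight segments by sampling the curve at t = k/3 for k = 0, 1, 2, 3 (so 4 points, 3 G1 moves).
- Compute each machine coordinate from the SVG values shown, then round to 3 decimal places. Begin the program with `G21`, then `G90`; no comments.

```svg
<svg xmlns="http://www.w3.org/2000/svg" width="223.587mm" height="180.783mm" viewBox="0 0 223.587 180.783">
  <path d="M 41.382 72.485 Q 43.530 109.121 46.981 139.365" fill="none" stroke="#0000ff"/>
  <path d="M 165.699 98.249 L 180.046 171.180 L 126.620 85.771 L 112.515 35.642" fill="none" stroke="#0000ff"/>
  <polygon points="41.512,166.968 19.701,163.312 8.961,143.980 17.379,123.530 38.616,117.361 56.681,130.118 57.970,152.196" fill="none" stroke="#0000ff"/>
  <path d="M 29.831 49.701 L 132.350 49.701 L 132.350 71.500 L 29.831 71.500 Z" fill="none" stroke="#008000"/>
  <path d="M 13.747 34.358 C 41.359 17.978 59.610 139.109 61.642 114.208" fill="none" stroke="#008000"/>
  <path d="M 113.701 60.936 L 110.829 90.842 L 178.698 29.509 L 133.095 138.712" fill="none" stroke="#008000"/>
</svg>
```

G21
G90
G0 X41.382 Y108.298
M4 S411
G01 X42.959 Y84.584 F1739
G01 X44.825 Y62.291 F1739
G01 X46.981 Y41.418 F1739
M5
G0 X165.699 Y82.534
M4 S411
G01 X180.046 Y9.603 F1739
G01 X126.620 Y95.012 F1739
G01 X112.515 Y145.141 F1739
M5
G0 X41.512 Y13.815
M4 S411
G01 X19.701 Y17.471 F1739
G01 X8.961 Y36.803 F1739
G01 X17.379 Y57.253 F1739
G01 X38.616 Y63.422 F1739
G01 X56.681 Y50.665 F1739
G01 X57.970 Y28.587 F1739
G01 X41.512 Y13.815 F1739
M5
G0 X29.831 Y131.082
M4 S344
G01 X132.350 Y131.082 F3868
G01 X132.350 Y109.283 F3868
G01 X29.831 Y109.283 F3868
G01 X29.831 Y131.082 F3868
M5
G0 X13.747 Y146.425
M4 S344
G01 X37.985 Y127.470 F3868
G01 X54.458 Y79.850 F3868
G01 X61.642 Y66.575 F3868
M5
G0 X113.701 Y119.847
M4 S344
G01 X110.829 Y89.941 F3868
G01 X178.698 Y151.274 F3868
G01 X133.095 Y42.071 F3868
M5

viewBox `0 0 223.587 180.783` with mm width/height → 1 unit = 1 mm. Flip: y_m = 180.783 − y_svg.

**Shape 1** — `<path>` quadratic bezier, stroke `#0000ff` → score (S411, F1739). Control points (SVG): P0=(41.382,72.485), P1=(43.530,109.121), P2=(46.981,139.365); sampled at t=k/3. Machine vertices: (41.382,108.298) → (42.959,84.584) → (44.825,62.291) → (46.981,41.418). Open path.

**Shape 2** — `<path>` open polyline, stroke `#0000ff` → score (S411, F1739). Machine vertices: (165.699,82.534) → (180.046,9.603) → (126.620,95.012) → (112.515,145.141). Open path.

**Shape 3** — `<polygon>` regular polygon, stroke `#0000ff` → score (S411, F1739). Machine vertices: (41.512,13.815) → (19.701,17.471) → (8.961,36.803) → (17.379,57.253) → (38.616,63.422) → (56.681,50.665) → (57.970,28.587) → (41.512,13.815). Closed: final G1 returns to the first vertex.

**Shape 4** — `<path>` rectangle, stroke `#008000` → engrave (S344, F3868). Machine vertices: (29.831,131.082) → (132.350,131.082) → (132.350,109.283) → (29.831,109.283) → (29.831,131.082). Closed: final G1 returns to the first vertex.

**Shape 5** — `<path>` cubic bezier, stroke `#008000` → engrave (S344, F3868). Control points (SVG): P0=(13.747,34.358), P1=(41.359,17.978), P2=(59.610,139.109), P3=(61.642,114.208); sampled at t=k/3. Machine vertices: (13.747,146.425) → (37.985,127.470) → (54.458,79.850) → (61.642,66.575). Open path.

**Shape 6** — `<path>` open polyline, stroke `#008000` → engrave (S344, F3868). Machine vertices: (113.701,119.847) → (110.829,89.941) → (178.698,151.274) → (133.095,42.071). Open path.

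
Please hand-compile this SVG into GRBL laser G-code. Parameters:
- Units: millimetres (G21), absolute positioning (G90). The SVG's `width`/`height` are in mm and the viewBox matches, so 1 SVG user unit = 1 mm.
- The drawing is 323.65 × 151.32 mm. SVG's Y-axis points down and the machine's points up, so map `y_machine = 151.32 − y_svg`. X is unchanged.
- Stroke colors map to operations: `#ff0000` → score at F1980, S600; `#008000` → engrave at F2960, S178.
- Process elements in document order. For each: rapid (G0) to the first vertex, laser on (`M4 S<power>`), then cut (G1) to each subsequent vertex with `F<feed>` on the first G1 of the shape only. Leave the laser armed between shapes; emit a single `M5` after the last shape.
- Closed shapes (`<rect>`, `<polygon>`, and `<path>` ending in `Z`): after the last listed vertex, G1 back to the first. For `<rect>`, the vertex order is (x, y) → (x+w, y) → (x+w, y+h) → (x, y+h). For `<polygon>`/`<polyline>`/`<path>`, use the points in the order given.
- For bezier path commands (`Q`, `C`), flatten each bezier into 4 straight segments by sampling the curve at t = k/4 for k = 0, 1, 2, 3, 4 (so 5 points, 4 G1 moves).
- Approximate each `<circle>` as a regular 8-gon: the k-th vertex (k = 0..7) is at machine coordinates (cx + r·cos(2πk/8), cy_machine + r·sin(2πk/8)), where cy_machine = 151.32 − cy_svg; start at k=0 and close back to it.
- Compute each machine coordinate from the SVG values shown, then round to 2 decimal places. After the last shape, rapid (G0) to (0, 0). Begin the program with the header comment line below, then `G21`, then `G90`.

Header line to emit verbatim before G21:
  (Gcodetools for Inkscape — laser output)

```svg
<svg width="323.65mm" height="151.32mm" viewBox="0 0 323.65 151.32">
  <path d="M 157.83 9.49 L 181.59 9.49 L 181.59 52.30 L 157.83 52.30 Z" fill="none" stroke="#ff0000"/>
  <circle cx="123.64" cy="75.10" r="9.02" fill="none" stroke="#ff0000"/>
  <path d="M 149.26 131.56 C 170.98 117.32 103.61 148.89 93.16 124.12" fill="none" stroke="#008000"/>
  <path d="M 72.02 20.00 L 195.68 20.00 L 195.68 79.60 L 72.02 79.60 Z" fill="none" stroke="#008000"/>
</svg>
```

Since the viewBox matches the mm dimensions, user units are millimetres directly. The only transform is the Y-flip y_m = 151.32 − y_svg.

Shape 1 is a rectangle drawn with `<path>`. Its stroke #ff0000 means score at S600, F1980. After flipping Y the toolpath is (157.83,141.83) → (181.59,141.83) → (181.59,99.02) → (157.83,99.02) → (157.83,141.83), returning to the start.

Shape 2 is a circle drawn with `<circle>`. Its stroke #ff0000 means score at S600, F1980. After flipping Y the toolpath is (132.66,76.22) → (130.02,82.60) → (123.64,85.24) → (117.26,82.60) → (114.62,76.22) → (117.26,69.84) → (123.64,67.20) → (130.02,69.84) → (132.66,76.22), returning to the start.

Shape 3 is a cubic bezier drawn with `<path>`. Its stroke #008000 means engrave at S178, F2960. After flipping Y the toolpath is (149.26,19.76) → (151.13,23.45) → (133.27,19.53) → (109.39,17.59) → (93.16,27.20).

Shape 4 is a rectangle drawn with `<path>`. Its stroke #008000 means engrave at S178, F2960. After flipping Y the toolpath is (72.02,131.32) → (195.68,131.32) → (195.68,71.72) → (72.02,71.72) → (72.02,131.32), returning to the start.

(Gcodetools for Inkscape — laser output)
G21
G90
G0 X157.83 Y141.83
M4 S600
G1 X181.59 Y141.83 F1980
G1 X181.59 Y99.02
G1 X157.83 Y99.02
G1 X157.83 Y141.83
G0 X132.66 Y76.22
M4 S600
G1 X130.02 Y82.60 F1980
G1 X123.64 Y85.24
G1 X117.26 Y82.60
G1 X114.62 Y76.22
G1 X117.26 Y69.84
G1 X123.64 Y67.20
G1 X130.02 Y69.84
G1 X132.66 Y76.22
G0 X149.26 Y19.76
M4 S178
G1 X151.13 Y23.45 F2960
G1 X133.27 Y19.53
G1 X109.39 Y17.59
G1 X93.16 Y27.20
G0 X72.02 Y131.32
M4 S178
G1 X195.68 Y131.32 F2960
G1 X195.68 Y71.72
G1 X72.02 Y71.72
G1 X72.02 Y131.32
M5
G0 X0.00 Y0.00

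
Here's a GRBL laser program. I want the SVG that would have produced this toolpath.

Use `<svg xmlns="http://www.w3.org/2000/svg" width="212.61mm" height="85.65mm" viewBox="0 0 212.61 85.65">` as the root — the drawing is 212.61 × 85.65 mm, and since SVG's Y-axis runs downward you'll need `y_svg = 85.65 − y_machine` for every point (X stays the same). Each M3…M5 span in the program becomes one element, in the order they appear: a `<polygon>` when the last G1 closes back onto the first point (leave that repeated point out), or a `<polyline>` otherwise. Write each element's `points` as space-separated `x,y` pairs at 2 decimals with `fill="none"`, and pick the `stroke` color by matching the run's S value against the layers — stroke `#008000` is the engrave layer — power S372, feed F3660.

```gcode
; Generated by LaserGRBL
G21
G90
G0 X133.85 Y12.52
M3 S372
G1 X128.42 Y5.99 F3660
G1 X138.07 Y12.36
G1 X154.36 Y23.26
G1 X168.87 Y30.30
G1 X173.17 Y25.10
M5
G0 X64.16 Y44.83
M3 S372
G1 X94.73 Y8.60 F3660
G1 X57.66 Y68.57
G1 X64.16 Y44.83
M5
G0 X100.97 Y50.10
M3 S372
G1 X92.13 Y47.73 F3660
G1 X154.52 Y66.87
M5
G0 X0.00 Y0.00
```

y_svg = 85.65 − y_m. Every run uses S372, so all elements get stroke `#008000` (engrave).

[1] open run; points: 133.85,73.13 128.42,79.66 138.07,73.29 154.36,62.39 168.87,55.35 173.17,60.55

[2] closed run; points: 64.16,40.82 94.73,77.05 57.66,17.08

[3] open run; points: 100.97,35.55 92.13,37.92 154.52,18.78

<svg xmlns="http://www.w3.org/2000/svg" width="212.61mm" height="85.65mm" viewBox="0 0 212.61 85.65">
  <polyline points="133.85,73.13 128.42,79.66 138.07,73.29 154.36,62.39 168.87,55.35 173.17,60.55" fill="none" stroke="#008000"/>
  <polygon points="64.16,40.82 94.73,77.05 57.66,17.08" fill="none" stroke="#008000"/>
  <polyline points="100.97,35.55 92.13,37.92 154.52,18.78" fill="none" stroke="#008000"/>
</svg>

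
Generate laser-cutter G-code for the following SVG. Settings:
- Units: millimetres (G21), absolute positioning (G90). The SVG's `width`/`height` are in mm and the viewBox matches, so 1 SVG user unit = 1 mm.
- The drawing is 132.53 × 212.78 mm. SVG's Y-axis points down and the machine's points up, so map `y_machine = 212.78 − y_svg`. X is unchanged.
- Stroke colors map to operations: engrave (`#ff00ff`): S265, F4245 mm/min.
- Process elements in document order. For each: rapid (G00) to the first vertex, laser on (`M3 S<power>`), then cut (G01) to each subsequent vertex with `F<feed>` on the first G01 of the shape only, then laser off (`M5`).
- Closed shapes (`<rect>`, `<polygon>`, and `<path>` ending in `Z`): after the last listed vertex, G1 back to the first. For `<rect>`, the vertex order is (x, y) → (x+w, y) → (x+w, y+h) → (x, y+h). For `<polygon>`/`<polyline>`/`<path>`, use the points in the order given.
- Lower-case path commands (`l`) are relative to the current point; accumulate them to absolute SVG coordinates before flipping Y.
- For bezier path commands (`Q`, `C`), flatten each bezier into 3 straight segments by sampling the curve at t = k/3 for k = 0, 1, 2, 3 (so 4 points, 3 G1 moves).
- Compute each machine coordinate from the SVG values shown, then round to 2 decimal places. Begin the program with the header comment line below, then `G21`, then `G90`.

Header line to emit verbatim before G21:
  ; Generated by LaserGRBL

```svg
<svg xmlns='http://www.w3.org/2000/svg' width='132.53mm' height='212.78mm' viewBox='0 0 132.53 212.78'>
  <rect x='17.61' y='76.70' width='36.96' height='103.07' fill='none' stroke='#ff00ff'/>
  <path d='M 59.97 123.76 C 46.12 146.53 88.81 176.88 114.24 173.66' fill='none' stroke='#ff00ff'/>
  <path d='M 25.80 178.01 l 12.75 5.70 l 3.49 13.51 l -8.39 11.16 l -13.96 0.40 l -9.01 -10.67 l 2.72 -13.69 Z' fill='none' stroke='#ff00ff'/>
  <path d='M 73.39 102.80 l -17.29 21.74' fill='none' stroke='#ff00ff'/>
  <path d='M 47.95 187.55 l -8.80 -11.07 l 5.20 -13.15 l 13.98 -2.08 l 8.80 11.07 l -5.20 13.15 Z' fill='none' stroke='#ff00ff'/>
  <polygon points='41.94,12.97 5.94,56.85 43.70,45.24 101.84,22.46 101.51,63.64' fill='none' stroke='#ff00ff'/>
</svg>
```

; Generated by LaserGRBL
G21
G90
G00 X17.61 Y136.08
M3 S265
G01 X54.57 Y136.08 F4245
G01 X54.57 Y33.01
G01 X17.61 Y33.01
G01 X17.61 Y136.08
M5
G00 X59.97 Y89.02
M3 S265
G01 X62.23 Y65.25 F4245
G01 X85.79 Y45.57
G01 X114.24 Y39.12
M5
G00 X25.80 Y34.77
M3 S265
G01 X38.55 Y29.07 F4245
G01 X42.04 Y15.56
G01 X33.65 Y4.40
G01 X19.69 Y4.00
G01 X10.68 Y14.67
G01 X13.40 Y28.36
G01 X25.80 Y34.77
M5
G00 X73.39 Y109.98
M3 S265
G01 X56.10 Y88.24 F4245
M5
G00 X47.95 Y25.23
M3 S265
G01 X39.15 Y36.30 F4245
G01 X44.35 Y49.45
G01 X58.33 Y51.53
G01 X67.13 Y40.46
G01 X61.93 Y27.31
G01 X47.95 Y25.23
M5
G00 X41.94 Y199.81
M3 S265
G01 X5.94 Y155.93 F4245
G01 X43.70 Y167.54
G01 X101.84 Y190.32
G01 X101.51 Y149.14
G01 X41.94 Y199.81
M5

Since the viewBox matches the mm dimensions, user units are millimetres directly. The only transform is the Y-flip y_m = 212.78 − y_svg.

Shape 1 is a rectangle drawn with `<rect>`. Its stroke #ff00ff means engrave at S265, F4245. After flipping Y the toolpath is (17.61,136.08) → (54.57,136.08) → (54.57,33.01) → (17.61,33.01) → (17.61,136.08), returning to the start.

Shape 2 is a cubic bezier drawn with `<path>`. Its stroke #ff00ff means engrave at S265, F4245. After flipping Y the toolpath is (59.97,89.02) → (62.23,65.25) → (85.79,45.57) → (114.24,39.12).

Shape 3 is a regular polygon drawn with `<path>`. Its stroke #ff00ff means engrave at S265, F4245. After flipping Y the toolpath is (25.80,34.77) → (38.55,29.07) → (42.04,15.56) → (33.65,4.40) → (19.69,4.00) → (10.68,14.67) → (13.40,28.36) → (25.80,34.77), returning to the start.

Shape 4 is a line segment drawn with `<path>`. Its stroke #ff00ff means engrave at S265, F4245. After flipping Y the toolpath is (73.39,109.98) → (56.10,88.24).

Shape 5 is a regular polygon drawn with `<path>`. Its stroke #ff00ff means engrave at S265, F4245. After flipping Y the toolpath is (47.95,25.23) → (39.15,36.30) → (44.35,49.45) → (58.33,51.53) → (67.13,40.46) → (61.93,27.31) → (47.95,25.23), returning to the start.

Shape 6 is a closed polygon drawn with `<polygon>`. Its stroke #ff00ff means engrave at S265, F4245. After flipping Y the toolpath is (41.94,199.81) → (5.94,155.93) → (43.70,167.54) → (101.84,190.32) → (101.51,149.14) → (41.94,199.81), returning to the start.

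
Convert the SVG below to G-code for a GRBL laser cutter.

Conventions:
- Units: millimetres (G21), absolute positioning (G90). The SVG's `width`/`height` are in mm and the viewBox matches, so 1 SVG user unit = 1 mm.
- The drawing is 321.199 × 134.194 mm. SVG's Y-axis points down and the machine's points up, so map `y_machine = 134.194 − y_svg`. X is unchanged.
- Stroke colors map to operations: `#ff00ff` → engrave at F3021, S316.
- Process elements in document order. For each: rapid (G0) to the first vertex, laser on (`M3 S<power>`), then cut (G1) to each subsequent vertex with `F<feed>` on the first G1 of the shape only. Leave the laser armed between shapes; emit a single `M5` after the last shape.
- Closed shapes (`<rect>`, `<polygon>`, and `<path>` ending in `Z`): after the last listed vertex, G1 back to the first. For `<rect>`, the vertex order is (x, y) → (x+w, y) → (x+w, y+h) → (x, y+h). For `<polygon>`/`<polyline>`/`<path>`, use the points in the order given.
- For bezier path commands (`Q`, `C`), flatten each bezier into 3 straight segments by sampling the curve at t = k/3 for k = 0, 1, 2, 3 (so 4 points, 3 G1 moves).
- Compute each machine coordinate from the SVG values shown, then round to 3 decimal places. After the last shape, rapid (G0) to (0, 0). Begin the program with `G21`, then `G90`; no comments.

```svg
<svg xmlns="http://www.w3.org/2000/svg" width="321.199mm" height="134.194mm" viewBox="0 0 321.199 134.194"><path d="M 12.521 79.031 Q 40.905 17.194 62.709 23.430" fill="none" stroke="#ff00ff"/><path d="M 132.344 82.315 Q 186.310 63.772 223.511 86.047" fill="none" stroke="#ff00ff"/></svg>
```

G21
G90
G0 X12.521 Y55.163
M3 S316
G1 X30.713 Y88.824 F3021
G1 X47.442 Y107.358
G1 X62.709 Y110.764
G0 X132.344 Y51.879
M3 S316
G1 X166.459 Y59.706 F3021
G1 X196.848 Y58.462
G1 X223.511 Y48.147
M5
G0 X0.000 Y0.000

viewBox `0 0 321.199 134.194` with mm width/height → 1 unit = 1 mm. Flip: y_m = 134.194 − y_svg.

**Shape 1** — `<path>` quadratic bezier, stroke `#ff00ff` → engrave (S316, F3021). Control points (SVG): P0=(12.521,79.031), P1=(40.905,17.194), P2=(62.709,23.430); sampled at t=k/3. Machine vertices: (12.521,55.163) → (30.713,88.824) → (47.442,107.358) → (62.709,110.764). Open path.

**Shape 2** — `<path>` quadratic bezier, stroke `#ff00ff` → engrave (S316, F3021). Control points (SVG): P0=(132.344,82.315), P1=(186.310,63.772), P2=(223.511,86.047); sampled at t=k/3. Machine vertices: (132.344,51.879) → (166.459,59.706) → (196.848,58.462) → (223.511,48.147). Open path.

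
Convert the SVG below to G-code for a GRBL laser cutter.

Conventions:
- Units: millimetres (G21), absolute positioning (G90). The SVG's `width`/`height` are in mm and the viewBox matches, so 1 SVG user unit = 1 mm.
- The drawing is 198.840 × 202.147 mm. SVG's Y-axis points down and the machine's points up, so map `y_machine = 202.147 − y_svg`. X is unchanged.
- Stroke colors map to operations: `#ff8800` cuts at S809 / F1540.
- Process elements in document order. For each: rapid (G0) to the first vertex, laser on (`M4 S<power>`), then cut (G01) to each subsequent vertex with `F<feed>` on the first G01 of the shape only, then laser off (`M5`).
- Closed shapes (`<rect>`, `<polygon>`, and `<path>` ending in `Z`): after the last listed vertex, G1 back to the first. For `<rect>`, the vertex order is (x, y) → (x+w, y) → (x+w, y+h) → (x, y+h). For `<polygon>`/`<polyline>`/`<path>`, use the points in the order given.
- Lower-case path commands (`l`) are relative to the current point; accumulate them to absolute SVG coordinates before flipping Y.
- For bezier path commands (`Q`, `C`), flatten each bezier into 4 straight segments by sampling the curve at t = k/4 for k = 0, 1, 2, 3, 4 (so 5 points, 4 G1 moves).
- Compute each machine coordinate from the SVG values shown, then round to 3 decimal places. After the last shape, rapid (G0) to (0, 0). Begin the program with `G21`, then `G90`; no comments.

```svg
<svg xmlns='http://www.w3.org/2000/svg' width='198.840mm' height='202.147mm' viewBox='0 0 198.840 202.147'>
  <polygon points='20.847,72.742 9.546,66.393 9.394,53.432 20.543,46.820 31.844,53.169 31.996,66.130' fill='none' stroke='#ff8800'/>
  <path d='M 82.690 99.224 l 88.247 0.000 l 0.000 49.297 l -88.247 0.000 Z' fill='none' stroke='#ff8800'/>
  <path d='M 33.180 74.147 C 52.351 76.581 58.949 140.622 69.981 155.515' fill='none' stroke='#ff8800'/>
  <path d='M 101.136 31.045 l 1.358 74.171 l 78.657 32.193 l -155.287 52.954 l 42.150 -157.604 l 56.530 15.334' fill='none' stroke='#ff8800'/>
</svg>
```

G21
G90
G0 X20.847 Y129.405
M4 S809
G01 X9.546 Y135.754 F1540
G01 X9.394 Y148.715
G01 X20.543 Y155.327
G01 X31.844 Y148.978
G01 X31.996 Y136.017
G01 X20.847 Y129.405
M5
G0 X82.690 Y102.923
M4 S809
G01 X170.937 Y102.923 F1540
G01 X170.937 Y53.626
G01 X82.690 Y53.626
G01 X82.690 Y102.923
M5
G0 X33.180 Y128.000
M4 S809
G01 X45.467 Y116.354 F1540
G01 X54.633 Y91.988
G01 X62.273 Y65.286
G01 X69.981 Y46.632
M5
G0 X101.136 Y171.102
M4 S809
G01 X102.494 Y96.931 F1540
G01 X181.151 Y64.738
G01 X25.864 Y11.784
G01 X68.014 Y169.388
G01 X124.544 Y154.054
M5
G0 X0.000 Y0.000

viewBox `0 0 198.840 202.147` with mm width/height → 1 unit = 1 mm. Flip: y_m = 202.147 − y_svg.

**Shape 1** — `<polygon>` regular polygon, stroke `#ff8800` → cut (S809, F1540). Machine vertices: (20.847,129.405) → (9.546,135.754) → (9.394,148.715) → (20.543,155.327) → (31.844,148.978) → (31.996,136.017) → (20.847,129.405). Closed: final G1 returns to the first vertex.

**Shape 2** — `<path>` rectangle, stroke `#ff8800` → cut (S809, F1540). Machine vertices: (82.690,102.923) → (170.937,102.923) → (170.937,53.626) → (82.690,53.626) → (82.690,102.923). Closed: final G1 returns to the first vertex.

**Shape 3** — `<path>` cubic bezier, stroke `#ff8800` → cut (S809, F1540). Control points (SVG): P0=(33.180,74.147), P1=(52.351,76.581), P2=(58.949,140.622), P3=(69.981,155.515); sampled at t=k/4. Machine vertices: (33.180,128.000) → (45.467,116.354) → (54.633,91.988) → (62.273,65.286) → (69.981,46.632). Open path.

**Shape 4** — `<path>` open polyline, stroke `#ff8800` → cut (S809, F1540). Machine vertices: (101.136,171.102) → (102.494,96.931) → (181.151,64.738) → (25.864,11.784) → (68.014,169.388) → (124.544,154.054). Open path.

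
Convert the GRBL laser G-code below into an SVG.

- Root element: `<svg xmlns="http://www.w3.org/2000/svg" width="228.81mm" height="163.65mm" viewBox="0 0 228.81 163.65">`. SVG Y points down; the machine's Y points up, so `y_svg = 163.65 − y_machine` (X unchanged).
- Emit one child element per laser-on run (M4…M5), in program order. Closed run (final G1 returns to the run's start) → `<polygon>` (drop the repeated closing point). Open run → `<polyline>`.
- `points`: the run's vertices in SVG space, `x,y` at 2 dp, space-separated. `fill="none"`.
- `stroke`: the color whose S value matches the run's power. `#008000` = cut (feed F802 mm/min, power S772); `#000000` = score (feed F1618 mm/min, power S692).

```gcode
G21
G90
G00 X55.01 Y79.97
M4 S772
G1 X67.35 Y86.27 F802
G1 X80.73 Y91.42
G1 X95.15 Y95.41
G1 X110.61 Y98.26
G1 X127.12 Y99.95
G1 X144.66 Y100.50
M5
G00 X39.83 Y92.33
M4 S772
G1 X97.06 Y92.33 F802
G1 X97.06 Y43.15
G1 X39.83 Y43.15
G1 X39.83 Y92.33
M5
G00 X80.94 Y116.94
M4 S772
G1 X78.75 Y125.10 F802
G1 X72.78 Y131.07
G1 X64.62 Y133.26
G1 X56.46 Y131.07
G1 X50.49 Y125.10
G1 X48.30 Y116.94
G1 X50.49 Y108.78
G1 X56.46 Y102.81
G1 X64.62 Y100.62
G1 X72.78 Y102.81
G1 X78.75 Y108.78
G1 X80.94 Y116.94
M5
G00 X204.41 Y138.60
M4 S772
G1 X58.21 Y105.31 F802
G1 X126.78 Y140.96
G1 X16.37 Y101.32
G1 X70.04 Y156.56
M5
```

<svg xmlns="http://www.w3.org/2000/svg" width="228.81mm" height="163.65mm" viewBox="0 0 228.81 163.65">
  <polyline points="55.01,83.68 67.35,77.38 80.73,72.23 95.15,68.24 110.61,65.39 127.12,63.70 144.66,63.15" fill="none" stroke="#008000"/>
  <polygon points="39.83,71.32 97.06,71.32 97.06,120.50 39.83,120.50" fill="none" stroke="#008000"/>
  <polygon points="80.94,46.71 78.75,38.55 72.78,32.58 64.62,30.39 56.46,32.58 50.49,38.55 48.30,46.71 50.49,54.87 56.46,60.84 64.62,63.03 72.78,60.84 78.75,54.87" fill="none" stroke="#008000"/>
  <polyline points="204.41,25.05 58.21,58.34 126.78,22.69 16.37,62.33 70.04,7.09" fill="none" stroke="#008000"/>
</svg>

Each laser-on run becomes one SVG element. Flip Y back into SVG space with y_svg = 163.65 − y_machine. Every run uses S772, so all elements get stroke `#008000` (cut).

Run 1: The run is open, so emit a `<polyline>` with points (Y-flipped): 55.01,83.68 67.35,77.38 80.73,72.23 95.15,68.24 110.61,65.39 127.12,63.70 144.66,63.15.

Run 2: The run returns to its start, so emit a `<polygon>` with points (Y-flipped): 39.83,71.32 97.06,71.32 97.06,120.50 39.83,120.50.

Run 3: The run returns to its start, so emit a `<polygon>` with points (Y-flipped): 80.94,46.71 78.75,38.55 72.78,32.58 64.62,30.39 56.46,32.58 50.49,38.55 48.30,46.71 50.49,54.87 56.46,60.84 64.62,63.03 72.78,60.84 78.75,54.87.

Run 4: The run is open, so emit a `<polyline>` with points (Y-flipped): 204.41,25.05 58.21,58.34 126.78,22.69 16.37,62.33 70.04,7.09.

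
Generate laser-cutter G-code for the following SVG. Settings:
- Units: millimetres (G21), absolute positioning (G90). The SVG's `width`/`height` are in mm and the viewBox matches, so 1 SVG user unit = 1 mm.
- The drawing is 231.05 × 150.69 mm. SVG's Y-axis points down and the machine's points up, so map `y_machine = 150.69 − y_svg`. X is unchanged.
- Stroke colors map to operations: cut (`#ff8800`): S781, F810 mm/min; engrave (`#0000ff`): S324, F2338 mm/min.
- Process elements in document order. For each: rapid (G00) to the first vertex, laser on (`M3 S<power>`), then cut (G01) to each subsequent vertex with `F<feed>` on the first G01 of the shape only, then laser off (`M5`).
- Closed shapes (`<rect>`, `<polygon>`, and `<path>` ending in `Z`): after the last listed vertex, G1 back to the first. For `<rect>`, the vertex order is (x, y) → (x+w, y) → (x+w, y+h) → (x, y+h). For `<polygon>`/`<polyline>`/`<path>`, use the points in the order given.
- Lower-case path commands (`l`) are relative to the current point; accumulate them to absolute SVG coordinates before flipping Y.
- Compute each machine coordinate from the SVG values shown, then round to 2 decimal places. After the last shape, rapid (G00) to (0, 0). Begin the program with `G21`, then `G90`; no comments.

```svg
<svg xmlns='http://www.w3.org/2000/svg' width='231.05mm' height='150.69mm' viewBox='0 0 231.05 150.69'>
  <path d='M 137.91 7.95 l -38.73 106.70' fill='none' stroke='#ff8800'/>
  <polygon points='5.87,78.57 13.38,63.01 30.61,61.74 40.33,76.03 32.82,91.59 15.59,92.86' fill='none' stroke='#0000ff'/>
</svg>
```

1 u = 1 mm; y_m = 150.69 − y.

[1] `<path>` line segment, #ff8800→cut S781 F810: (137.91,142.74) → (99.18,36.04)

[2] `<polygon>` regular polygon, #0000ff→engrave S324 F2338: (5.87,72.12) → (13.38,87.68) → (30.61,88.95) → (40.33,74.66) → (32.82,59.10) → (15.59,57.83) → (5.87,72.12) (closed)

G21
G90
G00 X137.91 Y142.74
M3 S781
G01 X99.18 Y36.04 F810
M5
G00 X5.87 Y72.12
M3 S324
G01 X13.38 Y87.68 F2338
G01 X30.61 Y88.95
G01 X40.33 Y74.66
G01 X32.82 Y59.10
G01 X15.59 Y57.83
G01 X5.87 Y72.12
M5
G00 X0.00 Y0.00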